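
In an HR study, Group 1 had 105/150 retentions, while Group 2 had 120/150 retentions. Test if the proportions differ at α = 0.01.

p̂₁ = 0.7, p̂₂ = 0.8, pooled p̂ = 0.75. z = -2.0. Critical: ±2.576. Fail to reject H₀.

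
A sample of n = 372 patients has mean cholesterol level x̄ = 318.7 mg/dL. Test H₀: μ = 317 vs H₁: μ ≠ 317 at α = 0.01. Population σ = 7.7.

z = (x̄ - μ₀)/(σ/√n) = (318.7 - 317)/(7.7/√372) = 4.258. Critical value: ±2.576. Since |4.258| > 2.576, Reject H₀.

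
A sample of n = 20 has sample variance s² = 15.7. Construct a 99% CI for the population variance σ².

df = 19. χ²_{0.005} = 38.582, χ²_{0.995} = 6.844. CI for σ² = ((n-1)s²/χ²_{α/2}, (n-1)s²/χ²_{1-α/2}) = (19·15.7/38.582, 19·15.7/6.844) = (7.73, 43.59)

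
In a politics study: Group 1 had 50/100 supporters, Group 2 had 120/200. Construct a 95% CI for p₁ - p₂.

p̂₁ = 0.5, p̂₂ = 0.6. Difference = -0.1. CI = (-0.219, 0.019)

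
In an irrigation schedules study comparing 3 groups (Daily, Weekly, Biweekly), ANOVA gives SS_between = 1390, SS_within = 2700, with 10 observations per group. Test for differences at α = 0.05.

df_between = 2, df_within = 27. F = MS_between/MS_within = 695.0/100.0 = 6.95. F_crit ≈ 3.354. Reject H₀. At least one mean differs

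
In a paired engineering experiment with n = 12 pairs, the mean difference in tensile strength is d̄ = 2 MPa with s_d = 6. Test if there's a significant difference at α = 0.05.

t = d̄/(s_d/√n) = 2/(6/√12) = 1.155. df = 11, critical t = ±2.201. Fail to reject H₀.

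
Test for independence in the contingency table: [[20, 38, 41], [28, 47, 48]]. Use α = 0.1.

χ² = 0.245. df = 2, critical = 4.605. Fail to reject H₀. No evidence of dependence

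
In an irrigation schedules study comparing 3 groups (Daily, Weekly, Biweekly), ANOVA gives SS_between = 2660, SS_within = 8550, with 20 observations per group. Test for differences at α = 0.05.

df_between = 2, df_within = 57. F = MS_between/MS_within = 1330.0/150.0 = 8.867. F_crit ≈ 3.159. Reject H₀. At least one mean differs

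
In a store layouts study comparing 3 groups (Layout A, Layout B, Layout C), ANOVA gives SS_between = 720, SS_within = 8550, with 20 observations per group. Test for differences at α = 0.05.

df_between = 2, df_within = 57. F = MS_between/MS_within = 360.0/150.0 = 2.4. F_crit ≈ 3.159. Fail to reject H₀.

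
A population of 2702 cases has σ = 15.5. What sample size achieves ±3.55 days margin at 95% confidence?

Without FPC: n₀ = (1.96×15.5/3.55)² = 73.235. With FPC: n = n₀N/(n₀+N-1) = 71.3 → n = 72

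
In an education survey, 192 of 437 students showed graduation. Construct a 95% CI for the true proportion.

p̂ = 0.439. CI = p̂ ± z*√(p̂(1-p̂)/n) = (0.393, 0.486)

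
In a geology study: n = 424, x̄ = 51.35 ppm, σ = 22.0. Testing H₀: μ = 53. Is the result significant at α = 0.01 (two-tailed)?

z = (51.35 - 53)/(22.0/√424) = -1.544. Since |z| ≤ 2.576, not significant at α = 0.01.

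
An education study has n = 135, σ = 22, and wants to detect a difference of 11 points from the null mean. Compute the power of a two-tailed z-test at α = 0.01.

SE = σ/√n = 22/√135 = 1.893. Non-centrality λ = d/SE = 11/1.893 = 5.809. Power ≈ Φ(λ - z_{α/2}) = Φ(5.809 - 2.576) = Φ(3.233) = 0.999.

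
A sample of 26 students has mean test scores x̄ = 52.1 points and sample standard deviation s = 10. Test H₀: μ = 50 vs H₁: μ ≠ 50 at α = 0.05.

t = (x̄ - μ₀)/(s/√n) = (52.1 - 50)/(10/√26) = 1.071. df = 25, critical t = ±2.06. Fail to reject H₀.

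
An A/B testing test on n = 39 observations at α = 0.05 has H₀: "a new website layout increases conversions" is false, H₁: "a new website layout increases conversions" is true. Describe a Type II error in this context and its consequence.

Type II error: failing to reject H₀ when it is false — concluding that a new website layout increases conversions is not supported when in fact it is. Consequence: discarding a layout that would have improved conversions — lost revenue.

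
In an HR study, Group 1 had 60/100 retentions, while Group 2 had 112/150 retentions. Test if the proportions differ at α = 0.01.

p̂₁ = 0.6, p̂₂ = 0.747, pooled p̂ = 0.688. z = -2.452. Critical: ±2.576. Fail to reject H₀.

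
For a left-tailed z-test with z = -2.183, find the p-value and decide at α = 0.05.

p = P(Z < -2.183) = Φ(-2.183) ≈ 0.0145. Since p < 0.05, reject H₀ (significant) at α = 0.05.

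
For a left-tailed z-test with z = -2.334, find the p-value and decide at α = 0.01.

p = P(Z < -2.334) = Φ(-2.334) ≈ 0.0098. Since p < 0.01, reject H₀ (significant) at α = 0.01.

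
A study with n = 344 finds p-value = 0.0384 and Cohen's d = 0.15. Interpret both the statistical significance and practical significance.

Statistically significant (p = 0.0384 < 0.05). Cohen's d = 0.15 indicates a very small effect size. Both statistical and practical significance should be considered.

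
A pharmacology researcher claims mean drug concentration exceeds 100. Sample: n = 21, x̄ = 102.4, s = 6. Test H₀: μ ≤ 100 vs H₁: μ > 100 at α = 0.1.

t = (102.4 - 100)/(6/√21) = 1.833, df = 20. Critical t = 1.325. Reject H₀.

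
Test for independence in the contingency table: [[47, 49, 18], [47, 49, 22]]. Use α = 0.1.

χ² = 0.331. df = 2, critical = 4.605. Fail to reject H₀. No evidence of dependence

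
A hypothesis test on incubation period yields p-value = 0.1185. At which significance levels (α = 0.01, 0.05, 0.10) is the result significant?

p = 0.1185. Not significant at any of the given levels.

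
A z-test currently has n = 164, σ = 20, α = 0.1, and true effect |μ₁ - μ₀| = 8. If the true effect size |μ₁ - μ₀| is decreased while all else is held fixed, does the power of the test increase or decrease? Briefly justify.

Power decreases: a smaller true effect decreases the non-centrality λ = |μ₁ - μ₀|/(σ/√n).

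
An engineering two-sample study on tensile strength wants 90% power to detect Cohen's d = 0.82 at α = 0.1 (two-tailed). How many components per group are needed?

z_{α/2} = 1.645, z_β = Φ⁻¹(0.9) = 1.282. For large effect (d = 0.82): n per group = 2(z_{α/2} + z_β)²/d² = 2(1.645 + 1.282)²/0.82² = 25.5 → 26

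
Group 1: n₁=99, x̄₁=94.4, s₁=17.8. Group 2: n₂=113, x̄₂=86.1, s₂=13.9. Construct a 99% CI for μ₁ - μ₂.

Difference = 8.3. SE = √(17.8²/99 + 13.9²/113) = 2.216. CI = (2.59, 14.01)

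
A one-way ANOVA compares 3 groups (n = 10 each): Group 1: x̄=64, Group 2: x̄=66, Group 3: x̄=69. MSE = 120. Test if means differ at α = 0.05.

Grand mean = 66.33. SS_between = 126.67, MS_between = 63.33. F = 0.528, F_crit ≈ 3.354. Fail to reject H₀.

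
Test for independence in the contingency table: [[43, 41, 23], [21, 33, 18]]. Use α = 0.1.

χ² = 2.281. df = 2, critical = 4.605. Fail to reject H₀. No evidence of dependence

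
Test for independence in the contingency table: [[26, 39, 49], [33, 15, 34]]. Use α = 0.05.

χ² = 9.23. df = 2, critical = 5.991. Reject H₀. Variables are dependent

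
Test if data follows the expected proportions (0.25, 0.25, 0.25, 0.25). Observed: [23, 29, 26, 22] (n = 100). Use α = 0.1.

Expected: [25.0, 25.0, 25.0, 25.0]. χ² = 1.2. df = 3, critical = 6.251. Fail to reject H₀.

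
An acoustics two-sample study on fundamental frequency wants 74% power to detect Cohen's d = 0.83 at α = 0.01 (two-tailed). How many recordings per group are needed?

z_{α/2} = 2.576, z_β = Φ⁻¹(0.74) = 0.643. For large effect (d = 0.83): n per group = 2(z_{α/2} + z_β)²/d² = 2(2.576 + 0.643)²/0.83² = 30.1 → 31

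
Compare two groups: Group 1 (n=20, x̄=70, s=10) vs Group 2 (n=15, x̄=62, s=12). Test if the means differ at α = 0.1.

Pooled sp = 10.89. t = 2.15, df = 33. Critical t = ±1.692. Reject H₀.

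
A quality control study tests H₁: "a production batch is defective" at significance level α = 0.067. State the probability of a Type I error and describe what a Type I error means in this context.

P(Type I error) = α = 0.067. A Type I error is rejecting H₀ when H₀ is actually true (false positive) — here, concluding that a production batch is defective when in fact this is not the case. Consequence: scrapping a good batch — wasted material and cost for no reason.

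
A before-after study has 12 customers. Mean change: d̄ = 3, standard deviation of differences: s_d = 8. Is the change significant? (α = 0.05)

t = d̄/(s_d/√n) = 3/(8/√12) = 1.299. df = 11, critical t = ±2.201. Fail to reject H₀.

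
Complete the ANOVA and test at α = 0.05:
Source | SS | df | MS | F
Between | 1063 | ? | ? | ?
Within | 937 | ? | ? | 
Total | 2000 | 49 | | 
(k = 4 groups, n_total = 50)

df_between = 3, df_within = 46. MS_between = 354.33, MS_within = 20.37. F = 17.395, F_crit ≈ 2.807. Reject H₀.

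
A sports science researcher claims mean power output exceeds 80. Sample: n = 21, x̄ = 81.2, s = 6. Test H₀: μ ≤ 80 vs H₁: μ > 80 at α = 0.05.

t = (81.2 - 80)/(6/√21) = 0.917, df = 20. Critical t = 1.725. Fail to reject H₀.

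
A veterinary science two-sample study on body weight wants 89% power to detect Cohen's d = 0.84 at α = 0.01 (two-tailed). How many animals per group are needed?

z_{α/2} = 2.576, z_β = Φ⁻¹(0.89) = 1.227. For large effect (d = 0.84): n per group = 2(z_{α/2} + z_β)²/d² = 2(2.576 + 1.227)²/0.84² = 41.0 → 41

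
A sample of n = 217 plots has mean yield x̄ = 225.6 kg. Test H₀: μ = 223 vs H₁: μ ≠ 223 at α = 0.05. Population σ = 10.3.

z = (x̄ - μ₀)/(σ/√n) = (225.6 - 223)/(10.3/√217) = 3.718. Critical value: ±1.96. Since |3.718| > 1.96, Reject H₀.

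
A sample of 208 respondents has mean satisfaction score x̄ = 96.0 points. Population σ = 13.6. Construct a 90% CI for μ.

CI = x̄ ± z*(σ/√n) = 96.0 ± 1.645(13.6/√208) = 96.0 ± 1.55 = (94.45, 97.55)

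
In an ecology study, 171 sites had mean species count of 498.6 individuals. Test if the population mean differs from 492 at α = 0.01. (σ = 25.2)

z = (x̄ - μ₀)/(σ/√n) = (498.6 - 492)/(25.2/√171) = 3.425. Critical value: ±2.576. Since |3.425| > 2.576, Reject H₀.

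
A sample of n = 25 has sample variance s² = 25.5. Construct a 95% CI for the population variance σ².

df = 24. χ²_{0.025} = 39.364, χ²_{0.975} = 12.401. CI for σ² = ((n-1)s²/χ²_{α/2}, (n-1)s²/χ²_{1-α/2}) = (24·25.5/39.364, 24·25.5/12.401) = (15.55, 49.35)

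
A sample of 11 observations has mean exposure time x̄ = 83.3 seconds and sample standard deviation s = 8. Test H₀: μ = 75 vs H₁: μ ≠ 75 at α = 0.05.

t = (x̄ - μ₀)/(s/√n) = (83.3 - 75)/(8/√11) = 3.441. df = 10, critical t = ±2.228. Reject H₀.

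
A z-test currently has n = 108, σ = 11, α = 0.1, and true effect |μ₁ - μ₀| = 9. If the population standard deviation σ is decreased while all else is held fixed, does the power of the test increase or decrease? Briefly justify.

Power increases: a smaller σ shrinks the standard error σ/√n, moving the sampling distribution under H₁ further from the critical value.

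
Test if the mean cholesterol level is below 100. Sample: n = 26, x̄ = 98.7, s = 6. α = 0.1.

t = (98.7 - 100)/(6/√26) = -1.105, df = 25. Critical t = -1.316. Fail to reject H₀.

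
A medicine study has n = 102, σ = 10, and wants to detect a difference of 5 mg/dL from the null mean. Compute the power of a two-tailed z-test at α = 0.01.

SE = σ/√n = 10/√102 = 0.99. Non-centrality λ = d/SE = 5/0.99 = 5.05. Power ≈ Φ(λ - z_{α/2}) = Φ(5.05 - 2.576) = Φ(2.474) = 0.993.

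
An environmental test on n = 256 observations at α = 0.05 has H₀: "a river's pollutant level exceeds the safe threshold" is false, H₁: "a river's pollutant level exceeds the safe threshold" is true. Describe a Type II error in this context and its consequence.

Type II error: failing to reject H₀ when it is false — concluding that a river's pollutant level exceeds the safe threshold is not supported when in fact it is. Consequence: allowing unsafe pollution to continue.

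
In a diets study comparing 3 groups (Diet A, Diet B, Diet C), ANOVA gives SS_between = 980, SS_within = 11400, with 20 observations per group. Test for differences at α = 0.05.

df_between = 2, df_within = 57. F = MS_between/MS_within = 490.0/200.0 = 2.45. F_crit ≈ 3.159. Fail to reject H₀.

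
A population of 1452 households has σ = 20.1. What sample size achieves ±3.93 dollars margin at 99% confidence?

Without FPC: n₀ = (2.576×20.1/3.93)² = 173.58. With FPC: n = n₀N/(n₀+N-1) = 155.1 → n = 156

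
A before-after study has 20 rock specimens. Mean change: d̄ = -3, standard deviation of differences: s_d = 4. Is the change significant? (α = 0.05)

t = d̄/(s_d/√n) = -3/(4/√20) = -3.354. df = 19, critical t = ±2.093. Reject H₀.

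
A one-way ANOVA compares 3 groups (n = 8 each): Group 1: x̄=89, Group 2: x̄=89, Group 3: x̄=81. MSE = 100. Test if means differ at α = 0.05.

Grand mean = 86.33. SS_between = 341.33, MS_between = 170.67. F = 1.707, F_crit ≈ 3.467. Fail to reject H₀.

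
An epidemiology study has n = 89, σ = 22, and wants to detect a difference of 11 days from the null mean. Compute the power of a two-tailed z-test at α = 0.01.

SE = σ/√n = 22/√89 = 2.332. Non-centrality λ = d/SE = 11/2.332 = 4.717. Power ≈ Φ(λ - z_{α/2}) = Φ(4.717 - 2.576) = Φ(2.141) = 0.984.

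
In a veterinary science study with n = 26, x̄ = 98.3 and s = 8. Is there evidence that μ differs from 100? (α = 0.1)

t = (x̄ - μ₀)/(s/√n) = (98.3 - 100)/(8/√26) = -1.084. df = 25, critical t = ±1.708. Fail to reject H₀.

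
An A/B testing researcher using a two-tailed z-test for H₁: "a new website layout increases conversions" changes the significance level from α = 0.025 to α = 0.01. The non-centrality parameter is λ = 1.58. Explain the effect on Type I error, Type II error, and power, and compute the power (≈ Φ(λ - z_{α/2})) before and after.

Decreasing α from 0.025 to 0.01:
• Type I error rate decreases (α is the Type I rate by definition).
• Critical value moves from z_{α/2} = 2.241 to 2.576, so power = Φ(λ - z_{α/2}) goes from Φ(1.58 - 2.241) = 0.254 to Φ(1.58 - 2.576) = 0.16.
• Type II error rate β = 1 - power therefore increases (0.746 → 0.84).
Appropriate when false positives are costly — here, rolling out a layout that doesn't actually help — wasted engineering effort.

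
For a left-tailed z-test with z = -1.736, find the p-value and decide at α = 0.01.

p = P(Z < -1.736) = Φ(-1.736) ≈ 0.0413. Since p ≥ 0.01, fail to reject H₀ (not significant) at α = 0.01.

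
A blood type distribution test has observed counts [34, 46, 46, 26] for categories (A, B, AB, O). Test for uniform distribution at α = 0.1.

Expected = 38 each. χ² = Σ(O-E)²/E = 7.579. df = 3, critical value = 6.251. Reject H₀.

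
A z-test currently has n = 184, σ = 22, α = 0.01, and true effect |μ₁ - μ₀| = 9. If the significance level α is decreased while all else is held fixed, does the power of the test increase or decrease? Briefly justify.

Power decreases: a smaller α raises the critical value, so less of the H₁ sampling distribution falls in the rejection region.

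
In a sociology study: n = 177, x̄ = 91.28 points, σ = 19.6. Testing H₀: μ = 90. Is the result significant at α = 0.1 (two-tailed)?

z = (91.28 - 90)/(19.6/√177) = 0.869. Since |z| ≤ 1.645, not significant at α = 0.1.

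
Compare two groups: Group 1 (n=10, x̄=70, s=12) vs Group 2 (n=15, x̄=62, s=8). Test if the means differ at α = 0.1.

Pooled sp = 9.76. t = 2.007, df = 23. Critical t = ±1.714. Reject H₀.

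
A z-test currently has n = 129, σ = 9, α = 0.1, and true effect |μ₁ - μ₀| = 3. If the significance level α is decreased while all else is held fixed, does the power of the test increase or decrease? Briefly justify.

Power decreases: a smaller α raises the critical value, so less of the H₁ sampling distribution falls in the rejection region.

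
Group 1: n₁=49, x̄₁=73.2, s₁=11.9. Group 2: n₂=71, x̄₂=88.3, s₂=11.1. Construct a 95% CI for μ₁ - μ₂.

Difference = -15.1. SE = √(11.9²/49 + 11.1²/71) = 2.151. CI = (-19.32, -10.88)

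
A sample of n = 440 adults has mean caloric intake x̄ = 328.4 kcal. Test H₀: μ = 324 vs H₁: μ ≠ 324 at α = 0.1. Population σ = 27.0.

z = (x̄ - μ₀)/(σ/√n) = (328.4 - 324)/(27.0/√440) = 3.418. Critical value: ±1.645. Since |3.418| > 1.645, Reject H₀.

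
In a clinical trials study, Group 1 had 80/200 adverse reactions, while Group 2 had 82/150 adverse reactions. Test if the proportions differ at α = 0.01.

p̂₁ = 0.4, p̂₂ = 0.547, pooled p̂ = 0.463. z = -2.723. Critical: ±2.576. Reject H₀.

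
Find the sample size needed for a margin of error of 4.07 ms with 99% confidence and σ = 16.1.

n = (z*σ/E)² = (2.576×16.1/4.07)² = 103.8 → n = 104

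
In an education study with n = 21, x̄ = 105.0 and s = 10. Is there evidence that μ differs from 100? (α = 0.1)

t = (x̄ - μ₀)/(s/√n) = (105.0 - 100)/(10/√21) = 2.291. df = 20, critical t = ±1.725. Reject H₀.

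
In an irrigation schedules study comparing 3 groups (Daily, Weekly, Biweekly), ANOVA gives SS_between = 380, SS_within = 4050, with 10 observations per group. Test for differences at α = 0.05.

df_between = 2, df_within = 27. F = MS_between/MS_within = 190.0/150.0 = 1.267. F_crit ≈ 3.354. Fail to reject H₀.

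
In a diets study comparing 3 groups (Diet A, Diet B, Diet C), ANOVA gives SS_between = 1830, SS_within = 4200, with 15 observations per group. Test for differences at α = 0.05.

df_between = 2, df_within = 42. F = MS_between/MS_within = 915.0/100.0 = 9.15. F_crit ≈ 3.22. Reject H₀. At least one mean differs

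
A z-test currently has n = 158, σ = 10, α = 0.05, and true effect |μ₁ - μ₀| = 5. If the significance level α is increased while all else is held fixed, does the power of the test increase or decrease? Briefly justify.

Power increases: a larger α lowers the critical value, so more of the H₁ sampling distribution falls in the rejection region.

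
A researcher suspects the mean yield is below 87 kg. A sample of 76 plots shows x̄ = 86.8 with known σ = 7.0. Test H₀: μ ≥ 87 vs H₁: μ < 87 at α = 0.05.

z = -0.249. Critical value: -1.645. Fail to reject H₀.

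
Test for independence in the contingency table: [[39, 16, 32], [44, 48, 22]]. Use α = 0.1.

χ² = 14.793. df = 2, critical = 4.605. Reject H₀. Variables are dependent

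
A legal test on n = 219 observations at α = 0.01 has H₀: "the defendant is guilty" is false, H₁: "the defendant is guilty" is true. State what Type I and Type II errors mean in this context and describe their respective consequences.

Type I (false positive): concluding that the defendant is guilty when it is not — convicting an innocent person. Type II (false negative): failing to conclude that the defendant is guilty when it is — acquitting a guilty person. Which is costlier depends on domain priorities and is a judgement call rather than a statistical fact.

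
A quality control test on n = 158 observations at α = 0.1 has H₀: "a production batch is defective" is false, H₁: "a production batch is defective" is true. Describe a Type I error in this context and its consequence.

Type I error: rejecting H₀ when it is true — concluding that a production batch is defective when in fact it is not. Consequence: scrapping a good batch — wasted material and cost for no reason.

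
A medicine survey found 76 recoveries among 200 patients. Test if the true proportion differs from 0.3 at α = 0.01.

p̂ = 0.38, p₀ = 0.3. z = (p̂ - p₀)/√(p₀(1-p₀)/n) = 2.469. Critical: ±2.576. Fail to reject H₀.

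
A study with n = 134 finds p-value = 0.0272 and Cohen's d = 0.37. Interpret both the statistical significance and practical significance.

Statistically significant (p = 0.0272 < 0.05). Cohen's d = 0.37 indicates a small effect size. Both statistical and practical significance should be considered.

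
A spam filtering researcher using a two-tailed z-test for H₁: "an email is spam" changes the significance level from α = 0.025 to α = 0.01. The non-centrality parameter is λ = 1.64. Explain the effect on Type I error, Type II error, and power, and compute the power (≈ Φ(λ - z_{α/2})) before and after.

Decreasing α from 0.025 to 0.01:
• Type I error rate decreases (α is the Type I rate by definition).
• Critical value moves from z_{α/2} = 2.241 to 2.576, so power = Φ(λ - z_{α/2}) goes from Φ(1.64 - 2.241) = 0.274 to Φ(1.64 - 2.576) = 0.175.
• Type II error rate β = 1 - power therefore increases (0.726 → 0.825).
Appropriate when false positives are costly — here, a legitimate email is sent to the spam folder and the user misses it.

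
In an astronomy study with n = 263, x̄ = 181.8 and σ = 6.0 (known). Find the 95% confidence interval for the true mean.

CI = x̄ ± z*(σ/√n) = 181.8 ± 1.96(6.0/√263) = 181.8 ± 0.73 = (181.07, 182.53)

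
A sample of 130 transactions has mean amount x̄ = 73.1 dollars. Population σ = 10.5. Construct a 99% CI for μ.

CI = x̄ ± z*(σ/√n) = 73.1 ± 2.576(10.5/√130) = 73.1 ± 2.37 = (70.73, 75.47)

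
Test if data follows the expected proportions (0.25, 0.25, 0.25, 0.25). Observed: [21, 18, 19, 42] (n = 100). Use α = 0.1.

Expected: [25.0, 25.0, 25.0, 25.0]. χ² = 15.6. df = 3, critical = 6.251. Reject H₀.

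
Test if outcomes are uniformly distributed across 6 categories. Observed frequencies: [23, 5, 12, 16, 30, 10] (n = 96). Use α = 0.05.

Expected = 16 each. χ² = Σ(O-E)²/E = 26.125. df = 5, critical value = 11.07. Reject H₀.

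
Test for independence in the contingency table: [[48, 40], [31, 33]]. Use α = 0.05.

χ² = 0.554. df = 1, critical = 3.841. Fail to reject H₀. No evidence of dependence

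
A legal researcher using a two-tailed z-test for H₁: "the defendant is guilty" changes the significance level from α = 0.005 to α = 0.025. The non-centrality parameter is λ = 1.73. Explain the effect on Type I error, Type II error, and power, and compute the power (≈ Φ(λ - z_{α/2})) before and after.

Increasing α from 0.005 to 0.025:
• Type I error rate increases (α is the Type I rate by definition).
• Critical value moves from z_{α/2} = 2.807 to 2.241, so power = Φ(λ - z_{α/2}) goes from Φ(1.73 - 2.807) = 0.141 to Φ(1.73 - 2.241) = 0.305.
• Type II error rate β = 1 - power therefore decreases (0.859 → 0.695).
Appropriate when false negatives are costly — here, acquitting a guilty person.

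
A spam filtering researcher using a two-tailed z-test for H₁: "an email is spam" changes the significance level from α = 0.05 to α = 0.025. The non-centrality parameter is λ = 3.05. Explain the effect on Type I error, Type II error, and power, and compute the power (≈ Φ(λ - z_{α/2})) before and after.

Decreasing α from 0.05 to 0.025:
• Type I error rate decreases (α is the Type I rate by definition).
• Critical value moves from z_{α/2} = 1.96 to 2.241, so power = Φ(λ - z_{α/2}) goes from Φ(3.05 - 1.96) = 0.862 to Φ(3.05 - 2.241) = 0.791.
• Type II error rate β = 1 - power therefore increases (0.138 → 0.209).
Appropriate when false positives are costly — here, a legitimate email is sent to the spam folder and the user misses it.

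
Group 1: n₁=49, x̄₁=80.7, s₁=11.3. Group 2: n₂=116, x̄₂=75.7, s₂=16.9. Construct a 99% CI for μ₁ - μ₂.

Difference = 5.0. SE = √(11.3²/49 + 16.9²/116) = 2.251. CI = (-0.8, 10.8)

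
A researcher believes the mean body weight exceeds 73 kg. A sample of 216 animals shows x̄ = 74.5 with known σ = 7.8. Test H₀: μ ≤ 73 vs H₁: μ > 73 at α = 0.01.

z = 2.826. Critical value: 2.33. Reject H₀.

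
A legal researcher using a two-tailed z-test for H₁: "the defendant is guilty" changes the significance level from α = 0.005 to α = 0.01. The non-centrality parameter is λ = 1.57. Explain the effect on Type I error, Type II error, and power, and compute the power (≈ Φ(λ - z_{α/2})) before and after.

Increasing α from 0.005 to 0.01:
• Type I error rate increases (α is the Type I rate by definition).
• Critical value moves from z_{α/2} = 2.807 to 2.576, so power = Φ(λ - z_{α/2}) goes from Φ(1.57 - 2.807) = 0.108 to Φ(1.57 - 2.576) = 0.157.
• Type II error rate β = 1 - power therefore decreases (0.892 → 0.843).
Appropriate when false negatives are costly — here, acquitting a guilty person.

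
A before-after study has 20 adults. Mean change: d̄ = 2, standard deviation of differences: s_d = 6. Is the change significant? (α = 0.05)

t = d̄/(s_d/√n) = 2/(6/√20) = 1.491. df = 19, critical t = ±2.093. Fail to reject H₀.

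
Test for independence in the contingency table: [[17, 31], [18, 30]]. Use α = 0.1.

χ² = 0.045. df = 1, critical = 2.706. Fail to reject H₀. No evidence of dependence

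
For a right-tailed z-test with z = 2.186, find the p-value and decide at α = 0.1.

p = P(Z > 2.186) = 1 - Φ(2.186) ≈ 0.0144. Since p < 0.1, reject H₀ (significant) at α = 0.1.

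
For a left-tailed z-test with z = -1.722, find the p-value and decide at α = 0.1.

p = P(Z < -1.722) = Φ(-1.722) ≈ 0.0425. Since p < 0.1, reject H₀ (significant) at α = 0.1.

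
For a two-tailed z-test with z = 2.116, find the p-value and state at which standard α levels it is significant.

p = 2·P(Z > |2.116|) = 2·(1 - Φ(2.116)) ≈ 0.0343. Significant at α = 0.1; Significant at α = 0.05.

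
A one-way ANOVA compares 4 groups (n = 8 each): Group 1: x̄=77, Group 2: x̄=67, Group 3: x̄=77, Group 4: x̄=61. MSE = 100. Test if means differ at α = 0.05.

Grand mean = 70.5. SS_between = 1496.0, MS_between = 498.67. F = 4.987, F_crit ≈ 2.947. Reject H₀.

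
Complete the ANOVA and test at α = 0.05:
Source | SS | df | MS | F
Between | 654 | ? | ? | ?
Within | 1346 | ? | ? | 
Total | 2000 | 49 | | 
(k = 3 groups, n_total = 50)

df_between = 2, df_within = 47. MS_between = 327.0, MS_within = 28.64. F = 11.418, F_crit ≈ 3.195. Reject H₀.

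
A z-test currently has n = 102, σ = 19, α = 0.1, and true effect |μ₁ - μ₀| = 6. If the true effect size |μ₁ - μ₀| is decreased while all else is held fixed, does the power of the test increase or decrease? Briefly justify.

Power decreases: a smaller true effect decreases the non-centrality λ = |μ₁ - μ₀|/(σ/√n).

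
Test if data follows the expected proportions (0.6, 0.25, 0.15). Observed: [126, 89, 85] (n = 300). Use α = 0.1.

Expected: [180.0, 75.0, 45.0]. χ² = 54.369. df = 2, critical = 4.605. Reject H₀.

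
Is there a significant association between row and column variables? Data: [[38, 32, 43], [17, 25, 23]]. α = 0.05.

χ² = 2.151. df = 2, critical = 5.991. Fail to reject H₀. No evidence of dependence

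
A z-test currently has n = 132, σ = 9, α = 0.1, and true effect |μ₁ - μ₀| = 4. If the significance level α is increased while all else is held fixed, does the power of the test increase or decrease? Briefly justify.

Power increases: a larger α lowers the critical value, so more of the H₁ sampling distribution falls in the rejection region.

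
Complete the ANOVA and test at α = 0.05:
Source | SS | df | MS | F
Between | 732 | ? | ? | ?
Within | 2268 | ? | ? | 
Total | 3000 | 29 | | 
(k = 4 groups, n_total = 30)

df_between = 3, df_within = 26. MS_between = 244.0, MS_within = 87.23. F = 2.797, F_crit ≈ 2.975. Fail to reject H₀.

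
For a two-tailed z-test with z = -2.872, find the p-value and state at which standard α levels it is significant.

p = 2·P(Z > |-2.872|) = 2·(1 - Φ(2.872)) ≈ 0.0041. Significant at α = 0.1; Significant at α = 0.05; Significant at α = 0.01.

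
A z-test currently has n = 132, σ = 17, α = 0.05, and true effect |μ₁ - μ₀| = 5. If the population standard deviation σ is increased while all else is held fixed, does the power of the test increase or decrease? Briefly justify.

Power decreases: a larger σ inflates the standard error σ/√n, pulling the sampling distribution under H₁ back toward the critical value.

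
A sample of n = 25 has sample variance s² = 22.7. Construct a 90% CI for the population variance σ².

df = 24. χ²_{0.05} = 36.415, χ²_{0.95} = 13.848. CI for σ² = ((n-1)s²/χ²_{α/2}, (n-1)s²/χ²_{1-α/2}) = (24·22.7/36.415, 24·22.7/13.848) = (14.96, 39.34)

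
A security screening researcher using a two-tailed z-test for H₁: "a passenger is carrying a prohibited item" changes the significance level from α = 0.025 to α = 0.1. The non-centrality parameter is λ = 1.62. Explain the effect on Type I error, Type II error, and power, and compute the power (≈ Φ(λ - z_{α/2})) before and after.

Increasing α from 0.025 to 0.1:
• Type I error rate increases (α is the Type I rate by definition).
• Critical value moves from z_{α/2} = 2.241 to 1.645, so power = Φ(λ - z_{α/2}) goes from Φ(1.62 - 2.241) = 0.267 to Φ(1.62 - 1.645) = 0.49.
• Type II error rate β = 1 - power therefore decreases (0.733 → 0.51).
Appropriate when false negatives are costly — here, letting a prohibited item through — security breach.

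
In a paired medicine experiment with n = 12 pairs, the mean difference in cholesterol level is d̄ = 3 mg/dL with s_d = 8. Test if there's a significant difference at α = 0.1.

t = d̄/(s_d/√n) = 3/(8/√12) = 1.299. df = 11, critical t = ±1.796. Fail to reject H₀.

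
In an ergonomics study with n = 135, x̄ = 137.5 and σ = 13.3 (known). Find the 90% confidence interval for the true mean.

CI = x̄ ± z*(σ/√n) = 137.5 ± 1.645(13.3/√135) = 137.5 ± 1.88 = (135.62, 139.38)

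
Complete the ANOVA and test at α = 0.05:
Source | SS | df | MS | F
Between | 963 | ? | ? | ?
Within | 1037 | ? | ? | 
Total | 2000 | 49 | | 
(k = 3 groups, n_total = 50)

df_between = 2, df_within = 47. MS_between = 481.5, MS_within = 22.06. F = 21.823, F_crit ≈ 3.195. Reject H₀.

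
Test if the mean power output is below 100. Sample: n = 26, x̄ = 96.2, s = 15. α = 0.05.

t = (96.2 - 100)/(15/√26) = -1.292, df = 25. Critical t = -1.708. Fail to reject H₀.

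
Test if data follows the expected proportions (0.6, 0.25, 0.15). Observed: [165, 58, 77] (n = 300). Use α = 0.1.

Expected: [180.0, 75.0, 45.0]. χ² = 27.859. df = 2, critical = 4.605. Reject H₀.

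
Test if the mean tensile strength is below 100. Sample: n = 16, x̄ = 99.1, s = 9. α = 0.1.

t = (99.1 - 100)/(9/√16) = -0.4, df = 15. Critical t = -1.341. Fail to reject H₀.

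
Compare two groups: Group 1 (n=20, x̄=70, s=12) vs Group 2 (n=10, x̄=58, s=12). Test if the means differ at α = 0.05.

Pooled sp = 12.0. t = 2.582, df = 28. Critical t = ±2.048. Reject H₀.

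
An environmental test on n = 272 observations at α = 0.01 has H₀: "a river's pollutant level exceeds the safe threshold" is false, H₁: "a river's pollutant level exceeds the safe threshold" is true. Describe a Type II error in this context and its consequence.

Type II error: failing to reject H₀ when it is false — concluding that a river's pollutant level exceeds the safe threshold is not supported when in fact it is. Consequence: allowing unsafe pollution to continue.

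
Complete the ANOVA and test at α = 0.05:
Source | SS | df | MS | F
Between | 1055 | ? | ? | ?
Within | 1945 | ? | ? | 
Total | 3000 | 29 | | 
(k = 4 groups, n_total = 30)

df_between = 3, df_within = 26. MS_between = 351.67, MS_within = 74.81. F = 4.701, F_crit ≈ 2.975. Reject H₀.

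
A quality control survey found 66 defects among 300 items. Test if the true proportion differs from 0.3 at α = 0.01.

p̂ = 0.22, p₀ = 0.3. z = (p̂ - p₀)/√(p₀(1-p₀)/n) = -3.024. Critical: ±2.576. Reject H₀.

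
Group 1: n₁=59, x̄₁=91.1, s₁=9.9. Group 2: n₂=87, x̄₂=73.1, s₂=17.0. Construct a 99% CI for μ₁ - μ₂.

Difference = 18.0. SE = √(9.9²/59 + 17.0²/87) = 2.232. CI = (12.25, 23.75)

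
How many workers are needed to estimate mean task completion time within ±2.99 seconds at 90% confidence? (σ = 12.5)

n = (z*σ/E)² = (1.645×12.5/2.99)² = 47.3 → n = 48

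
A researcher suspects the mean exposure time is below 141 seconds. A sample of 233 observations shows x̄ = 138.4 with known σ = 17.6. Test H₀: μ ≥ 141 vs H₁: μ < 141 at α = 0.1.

z = -2.255. Critical value: -1.28. Reject H₀.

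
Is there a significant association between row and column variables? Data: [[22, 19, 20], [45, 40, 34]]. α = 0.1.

χ² = 0.347. df = 2, critical = 4.605. Fail to reject H₀. No evidence of dependence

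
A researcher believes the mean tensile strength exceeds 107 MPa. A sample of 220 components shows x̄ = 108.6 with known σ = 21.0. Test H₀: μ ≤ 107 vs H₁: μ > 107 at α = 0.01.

z = 1.13. Critical value: 2.33. Fail to reject H₀.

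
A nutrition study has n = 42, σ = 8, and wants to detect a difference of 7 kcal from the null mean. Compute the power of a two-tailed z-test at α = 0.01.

SE = σ/√n = 8/√42 = 1.234. Non-centrality λ = d/SE = 7/1.234 = 5.671. Power ≈ Φ(λ - z_{α/2}) = Φ(5.671 - 2.576) = Φ(3.095) = 0.999.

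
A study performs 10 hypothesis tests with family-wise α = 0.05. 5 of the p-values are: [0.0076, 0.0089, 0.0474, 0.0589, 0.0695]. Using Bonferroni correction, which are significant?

Bonferroni α = 0.05/10 = 0.005. None of the given p-values are significant.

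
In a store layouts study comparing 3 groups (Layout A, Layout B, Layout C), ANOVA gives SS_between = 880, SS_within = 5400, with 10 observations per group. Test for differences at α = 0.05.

df_between = 2, df_within = 27. F = MS_between/MS_within = 440.0/200.0 = 2.2. F_crit ≈ 3.354. Fail to reject H₀.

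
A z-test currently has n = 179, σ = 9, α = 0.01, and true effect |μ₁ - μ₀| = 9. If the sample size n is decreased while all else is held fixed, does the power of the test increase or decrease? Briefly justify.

Power decreases: a smaller n inflates the standard error σ/√n, pulling the sampling distribution under H₁ back toward the critical value.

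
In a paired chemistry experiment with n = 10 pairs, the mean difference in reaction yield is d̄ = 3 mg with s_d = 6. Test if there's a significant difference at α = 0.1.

t = d̄/(s_d/√n) = 3/(6/√10) = 1.581. df = 9, critical t = ±1.833. Fail to reject H₀.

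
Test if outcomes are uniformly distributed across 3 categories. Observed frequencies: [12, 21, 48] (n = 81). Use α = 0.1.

Expected = 27 each. χ² = Σ(O-E)²/E = 26.0. df = 2, critical value = 4.605. Reject H₀.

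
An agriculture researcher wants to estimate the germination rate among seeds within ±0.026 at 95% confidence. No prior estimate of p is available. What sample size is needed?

Conservative approach: use p = 0.5 (maximizes p(1-p) = 0.25). n = z²(0.25)/E² = 1.96²×0.25/0.026² = 1420.7 → n = 1421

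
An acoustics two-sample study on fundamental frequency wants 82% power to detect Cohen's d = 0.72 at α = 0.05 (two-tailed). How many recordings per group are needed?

z_{α/2} = 1.96, z_β = Φ⁻¹(0.82) = 0.915. For medium effect (d = 0.72): n per group = 2(z_{α/2} + z_β)²/d² = 2(1.96 + 0.915)²/0.72² = 31.9 → 32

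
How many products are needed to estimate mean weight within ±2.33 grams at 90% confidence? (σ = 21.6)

n = (z*σ/E)² = (1.645×21.6/2.33)² = 232.6 → n = 233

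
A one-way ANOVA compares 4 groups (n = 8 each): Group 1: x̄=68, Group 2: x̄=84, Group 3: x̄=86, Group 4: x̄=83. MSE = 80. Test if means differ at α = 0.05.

Grand mean = 80.25. SS_between = 1638.0, MS_between = 546.0. F = 6.825, F_crit ≈ 2.947. Reject H₀.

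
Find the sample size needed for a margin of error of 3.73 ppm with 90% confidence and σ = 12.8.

n = (z*σ/E)² = (1.645×12.8/3.73)² = 31.9 → n = 32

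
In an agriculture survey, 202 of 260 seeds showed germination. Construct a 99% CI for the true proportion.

p̂ = 0.777. CI = p̂ ± z*√(p̂(1-p̂)/n) = (0.71, 0.843)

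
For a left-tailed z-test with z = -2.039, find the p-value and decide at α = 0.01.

p = P(Z < -2.039) = Φ(-2.039) ≈ 0.0207. Since p ≥ 0.01, fail to reject H₀ (not significant) at α = 0.01.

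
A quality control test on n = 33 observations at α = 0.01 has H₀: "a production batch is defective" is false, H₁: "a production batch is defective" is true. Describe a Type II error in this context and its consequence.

Type II error: failing to reject H₀ when it is false — concluding that a production batch is defective is not supported when in fact it is. Consequence: shipping a defective batch — faulty products reach customers.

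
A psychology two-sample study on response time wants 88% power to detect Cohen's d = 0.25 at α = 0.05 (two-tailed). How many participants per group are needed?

z_{α/2} = 1.96, z_β = Φ⁻¹(0.88) = 1.175. For small effect (d = 0.25): n per group = 2(z_{α/2} + z_β)²/d² = 2(1.96 + 1.175)²/0.25² = 314.5 → 315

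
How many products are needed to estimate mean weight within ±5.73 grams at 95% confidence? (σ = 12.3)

n = (z*σ/E)² = (1.96×12.3/5.73)² = 17.7 → n = 18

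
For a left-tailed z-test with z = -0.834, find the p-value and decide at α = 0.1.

p = P(Z < -0.834) = Φ(-0.834) ≈ 0.2021. Since p ≥ 0.1, fail to reject H₀ (not significant) at α = 0.1.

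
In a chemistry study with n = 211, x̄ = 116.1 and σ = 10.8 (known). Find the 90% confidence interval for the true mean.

CI = x̄ ± z*(σ/√n) = 116.1 ± 1.645(10.8/√211) = 116.1 ± 1.22 = (114.88, 117.32)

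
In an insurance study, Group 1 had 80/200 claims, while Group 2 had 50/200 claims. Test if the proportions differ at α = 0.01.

p̂₁ = 0.4, p̂₂ = 0.25, pooled p̂ = 0.325. z = 3.203. Critical: ±2.576. Reject H₀.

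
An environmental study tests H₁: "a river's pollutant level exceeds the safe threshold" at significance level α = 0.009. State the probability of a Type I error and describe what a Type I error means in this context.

P(Type I error) = α = 0.009. A Type I error is rejecting H₀ when H₀ is actually true (false positive) — here, concluding that a river's pollutant level exceeds the safe threshold when in fact this is not the case. Consequence: shutting down a compliant factory unnecessarily.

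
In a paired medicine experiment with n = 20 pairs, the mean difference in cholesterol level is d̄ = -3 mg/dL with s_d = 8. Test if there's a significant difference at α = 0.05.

t = d̄/(s_d/√n) = -3/(8/√20) = -1.677. df = 19, critical t = ±2.093. Fail to reject H₀.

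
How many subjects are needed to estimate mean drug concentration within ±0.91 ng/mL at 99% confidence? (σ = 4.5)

n = (z*σ/E)² = (2.576×4.5/0.91)² = 162.3 → n = 163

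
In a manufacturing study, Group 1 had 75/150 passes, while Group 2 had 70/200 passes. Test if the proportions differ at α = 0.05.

p̂₁ = 0.5, p̂₂ = 0.35, pooled p̂ = 0.414. z = 2.819. Critical: ±1.96. Reject H₀.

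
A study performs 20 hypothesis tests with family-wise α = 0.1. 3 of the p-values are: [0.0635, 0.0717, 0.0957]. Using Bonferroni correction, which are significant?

Bonferroni α = 0.1/20 = 0.005. None of the given p-values are significant.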